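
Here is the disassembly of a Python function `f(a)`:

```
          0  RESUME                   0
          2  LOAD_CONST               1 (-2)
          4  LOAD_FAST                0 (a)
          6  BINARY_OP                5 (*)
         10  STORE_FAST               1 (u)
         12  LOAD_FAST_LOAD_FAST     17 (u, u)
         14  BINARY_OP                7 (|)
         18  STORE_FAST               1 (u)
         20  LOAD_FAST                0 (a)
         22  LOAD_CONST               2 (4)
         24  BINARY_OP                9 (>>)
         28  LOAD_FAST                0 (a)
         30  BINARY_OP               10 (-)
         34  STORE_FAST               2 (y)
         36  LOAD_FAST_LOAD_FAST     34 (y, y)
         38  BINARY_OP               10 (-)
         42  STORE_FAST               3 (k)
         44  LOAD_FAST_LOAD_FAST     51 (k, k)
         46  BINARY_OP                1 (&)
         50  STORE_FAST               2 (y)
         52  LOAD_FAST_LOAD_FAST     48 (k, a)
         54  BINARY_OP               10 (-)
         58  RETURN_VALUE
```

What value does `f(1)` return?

LOAD_CONST → push -2. Stack: [-2]
LOAD_FAST a → push 1. Stack: [-2, 1]
BINARY_OP * → -2 * 1 = -2. Stack: [-2]
STORE_FAST u → u=-2. Stack: []
LOAD_FAST_LOAD_FAST u,u → push -2,-2. Stack: [-2, -2]
BINARY_OP | → -2 | -2 = -2. Stack: [-2]
STORE_FAST u → u=-2. Stack: []
LOAD_FAST a → push 1. Stack: [1]
LOAD_CONST → push 4. Stack: [1, 4]
BINARY_OP >> → 1 >> 4 = 0. Stack: [0]
LOAD_FAST a → push 1. Stack: [0, 1]
BINARY_OP - → 0 - 1 = -1. Stack: [-1]
STORE_FAST y → y=-1. Stack: []
LOAD_FAST_LOAD_FAST y,y → push -1,-1. Stack: [-1, -1]
BINARY_OP - → -1 - -1 = 0. Stack: [0]
STORE_FAST k → k=0. Stack: []
LOAD_FAST_LOAD_FAST k,k → push 0,0. Stack: [0, 0]
BINARY_OP & → 0 & 0 = 0. Stack: [0]
STORE_FAST y → y=0. Stack: []
LOAD_FAST_LOAD_FAST k,a → push 0,1. Stack: [0, 1]
BINARY_OP - → 0 - 1 = -1. Stack: [-1]
RETURN_VALUE → return -1.

-1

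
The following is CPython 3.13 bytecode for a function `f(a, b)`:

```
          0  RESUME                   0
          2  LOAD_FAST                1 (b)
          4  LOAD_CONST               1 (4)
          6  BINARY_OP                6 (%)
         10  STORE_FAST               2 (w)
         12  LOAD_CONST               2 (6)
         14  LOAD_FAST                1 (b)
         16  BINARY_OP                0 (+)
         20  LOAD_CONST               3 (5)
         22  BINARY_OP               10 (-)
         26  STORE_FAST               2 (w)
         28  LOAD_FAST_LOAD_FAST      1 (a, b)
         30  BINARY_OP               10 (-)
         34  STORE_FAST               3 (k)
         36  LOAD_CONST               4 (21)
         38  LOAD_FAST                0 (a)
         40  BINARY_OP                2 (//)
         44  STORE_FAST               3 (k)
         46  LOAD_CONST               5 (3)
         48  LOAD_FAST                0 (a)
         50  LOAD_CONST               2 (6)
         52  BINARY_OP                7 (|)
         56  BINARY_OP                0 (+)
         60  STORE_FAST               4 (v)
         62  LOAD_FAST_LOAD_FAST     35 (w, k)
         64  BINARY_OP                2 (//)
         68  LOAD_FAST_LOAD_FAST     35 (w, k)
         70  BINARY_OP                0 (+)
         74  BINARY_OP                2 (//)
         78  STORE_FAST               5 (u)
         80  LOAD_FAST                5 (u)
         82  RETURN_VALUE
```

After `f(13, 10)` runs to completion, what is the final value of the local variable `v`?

LOAD_FAST b → push 10. Stack: [10]
LOAD_CONST → push 4. Stack: [10, 4]
BINARY_OP % → 10 % 4 = 2. Stack: [2]
STORE_FAST w → w=2. Stack: []
LOAD_CONST → push 6. Stack: [6]
LOAD_FAST b → push 10. Stack: [6, 10]
BINARY_OP + → 6 + 10 = 16. Stack: [16]
LOAD_CONST → push 5. Stack: [16, 5]
BINARY_OP - → 16 - 5 = 11. Stack: [11]
STORE_FAST w → w=11. Stack: []
LOAD_FAST_LOAD_FAST a,b → push 13,10. Stack: [13, 10]
BINARY_OP - → 13 - 10 = 3. Stack: [3]
STORE_FAST k → k=3. Stack: []
LOAD_CONST → push 21. Stack: [21]
LOAD_FAST a → push 13. Stack: [21, 13]
BINARY_OP // → 21 // 13 = 1. Stack: [1]
STORE_FAST k → k=1. Stack: []
LOAD_CONST → push 3. Stack: [3]
LOAD_FAST a → push 13. Stack: [3, 13]
LOAD_CONST → push 6. Stack: [3, 13, 6]
BINARY_OP | → 13 | 6 = 15. Stack: [3, 15]
BINARY_OP + → 3 + 15 = 18. Stack: [18]
STORE_FAST v → v=18. Stack: []
LOAD_FAST_LOAD_FAST w,k → push 11,1. Stack: [11, 1]
BINARY_OP // → 11 // 1 = 11. Stack: [11]
LOAD_FAST_LOAD_FAST w,k → push 11,1. Stack: [11, 11, 1]
BINARY_OP + → 11 + 1 = 12. Stack: [11, 12]
BINARY_OP // → 11 // 12 = 0. Stack: [0]
STORE_FAST u → u=0. Stack: []
LOAD_FAST u → push 0. Stack: [0]
RETURN_VALUE → return 0.

18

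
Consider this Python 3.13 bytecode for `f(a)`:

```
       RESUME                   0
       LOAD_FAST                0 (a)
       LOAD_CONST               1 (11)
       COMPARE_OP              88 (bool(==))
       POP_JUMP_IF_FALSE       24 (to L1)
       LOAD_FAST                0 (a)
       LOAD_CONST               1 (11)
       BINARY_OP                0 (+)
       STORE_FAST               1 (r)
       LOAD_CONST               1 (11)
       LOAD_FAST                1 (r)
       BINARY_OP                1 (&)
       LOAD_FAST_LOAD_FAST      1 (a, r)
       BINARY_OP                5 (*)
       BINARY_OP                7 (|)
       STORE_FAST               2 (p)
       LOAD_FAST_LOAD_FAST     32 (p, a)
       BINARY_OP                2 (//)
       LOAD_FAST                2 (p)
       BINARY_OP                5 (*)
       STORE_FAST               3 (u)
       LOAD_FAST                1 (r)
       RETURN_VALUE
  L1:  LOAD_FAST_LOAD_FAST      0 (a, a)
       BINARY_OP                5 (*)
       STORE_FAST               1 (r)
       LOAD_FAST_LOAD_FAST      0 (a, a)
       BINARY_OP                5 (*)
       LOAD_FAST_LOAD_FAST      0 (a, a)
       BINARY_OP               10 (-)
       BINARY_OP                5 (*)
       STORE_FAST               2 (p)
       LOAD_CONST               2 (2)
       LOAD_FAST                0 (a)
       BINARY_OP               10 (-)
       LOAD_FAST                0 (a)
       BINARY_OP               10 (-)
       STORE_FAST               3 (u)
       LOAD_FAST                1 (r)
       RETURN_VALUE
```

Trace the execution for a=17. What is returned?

289

LOAD_FAST a → push 17. Stack: [17]
LOAD_CONST → push 11. Stack: [17, 11]
COMPARE_OP bool(==) → 17 vs 11 = False. Stack: [False]
POP_JUMP_IF_FALSE → pop False; jump. Stack: []
LOAD_FAST_LOAD_FAST a,a → push 17,17. Stack: [17, 17]
BINARY_OP * → 17 * 17 = 289. Stack: [289]
STORE_FAST r → r=289. Stack: []
LOAD_FAST_LOAD_FAST a,a → push 17,17. Stack: [17, 17]
BINARY_OP * → 17 * 17 = 289. Stack: [289]
LOAD_FAST_LOAD_FAST a,a → push 17,17. Stack: [289, 17, 17]
BINARY_OP - → 17 - 17 = 0. Stack: [289, 0]
BINARY_OP * → 289 * 0 = 0. Stack: [0]
STORE_FAST p → p=0. Stack: []
LOAD_CONST → push 2. Stack: [2]
LOAD_FAST a → push 17. Stack: [2, 17]
BINARY_OP - → 2 - 17 = -15. Stack: [-15]
LOAD_FAST a → push 17. Stack: [-15, 17]
BINARY_OP - → -15 - 17 = -32. Stack: [-32]
STORE_FAST u → u=-32. Stack: []
LOAD_FAST r → push 289. Stack: [289]
RETURN_VALUE → return 289.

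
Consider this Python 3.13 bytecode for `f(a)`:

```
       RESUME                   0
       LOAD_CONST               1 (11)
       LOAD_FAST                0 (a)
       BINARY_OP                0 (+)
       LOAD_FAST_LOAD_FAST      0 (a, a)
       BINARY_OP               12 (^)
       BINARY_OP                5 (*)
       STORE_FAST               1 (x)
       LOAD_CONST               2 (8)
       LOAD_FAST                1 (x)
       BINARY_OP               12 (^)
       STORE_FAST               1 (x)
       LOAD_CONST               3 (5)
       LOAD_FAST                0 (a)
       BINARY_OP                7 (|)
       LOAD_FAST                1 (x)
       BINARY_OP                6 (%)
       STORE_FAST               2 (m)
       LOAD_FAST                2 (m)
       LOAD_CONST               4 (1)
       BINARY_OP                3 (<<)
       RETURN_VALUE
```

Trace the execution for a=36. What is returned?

10

LOAD_CONST → push 11. Stack: [11]
LOAD_FAST a → push 36. Stack: [11, 36]
BINARY_OP + → 11 + 36 = 47. Stack: [47]
LOAD_FAST_LOAD_FAST a,a → push 36,36. Stack: [47, 36, 36]
BINARY_OP ^ → 36 ^ 36 = 0. Stack: [47, 0]
BINARY_OP * → 47 * 0 = 0. Stack: [0]
STORE_FAST x → x=0. Stack: []
LOAD_CONST → push 8. Stack: [8]
LOAD_FAST x → push 0. Stack: [8, 0]
BINARY_OP ^ → 8 ^ 0 = 8. Stack: [8]
STORE_FAST x → x=8. Stack: []
LOAD_CONST → push 5. Stack: [5]
LOAD_FAST a → push 36. Stack: [5, 36]
BINARY_OP | → 5 | 36 = 37. Stack: [37]
LOAD_FAST x → push 8. Stack: [37, 8]
BINARY_OP % → 37 % 8 = 5. Stack: [5]
STORE_FAST m → m=5. Stack: []
LOAD_FAST m → push 5. Stack: [5]
LOAD_CONST → push 1. Stack: [5, 1]
BINARY_OP << → 5 << 1 = 10. Stack: [10]
RETURN_VALUE → return 10.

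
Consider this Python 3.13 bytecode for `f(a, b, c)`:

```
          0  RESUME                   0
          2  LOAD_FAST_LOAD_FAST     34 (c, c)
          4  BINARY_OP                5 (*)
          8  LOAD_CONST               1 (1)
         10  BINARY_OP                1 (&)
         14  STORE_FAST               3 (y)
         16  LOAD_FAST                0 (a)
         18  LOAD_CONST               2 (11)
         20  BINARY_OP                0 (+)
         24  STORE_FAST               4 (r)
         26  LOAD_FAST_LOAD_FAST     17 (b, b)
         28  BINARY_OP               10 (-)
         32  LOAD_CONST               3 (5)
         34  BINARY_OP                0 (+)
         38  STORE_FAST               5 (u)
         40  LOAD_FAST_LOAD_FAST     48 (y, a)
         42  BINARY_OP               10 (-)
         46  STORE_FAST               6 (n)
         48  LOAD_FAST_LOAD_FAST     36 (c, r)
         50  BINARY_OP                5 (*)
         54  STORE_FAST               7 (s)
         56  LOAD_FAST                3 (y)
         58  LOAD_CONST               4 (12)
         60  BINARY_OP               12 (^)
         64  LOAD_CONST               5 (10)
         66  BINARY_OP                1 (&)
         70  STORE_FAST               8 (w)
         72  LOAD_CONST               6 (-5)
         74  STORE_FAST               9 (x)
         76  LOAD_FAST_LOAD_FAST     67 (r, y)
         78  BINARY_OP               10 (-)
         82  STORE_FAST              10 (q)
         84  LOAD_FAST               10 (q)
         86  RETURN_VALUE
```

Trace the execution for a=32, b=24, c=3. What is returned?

42

LOAD_FAST_LOAD_FAST c,c → push 3,3. Stack: [3, 3]
BINARY_OP * → 3 * 3 = 9. Stack: [9]
LOAD_CONST → push 1. Stack: [9, 1]
BINARY_OP & → 9 & 1 = 1. Stack: [1]
STORE_FAST y → y=1. Stack: []
LOAD_FAST a → push 32. Stack: [32]
LOAD_CONST → push 11. Stack: [32, 11]
BINARY_OP + → 32 + 11 = 43. Stack: [43]
STORE_FAST r → r=43. Stack: []
LOAD_FAST_LOAD_FAST b,b → push 24,24. Stack: [24, 24]
BINARY_OP - → 24 - 24 = 0. Stack: [0]
LOAD_CONST → push 5. Stack: [0, 5]
BINARY_OP + → 0 + 5 = 5. Stack: [5]
STORE_FAST u → u=5. Stack: []
LOAD_FAST_LOAD_FAST y,a → push 1,32. Stack: [1, 32]
BINARY_OP - → 1 - 32 = -31. Stack: [-31]
STORE_FAST n → n=-31. Stack: []
LOAD_FAST_LOAD_FAST c,r → push 3,43. Stack: [3, 43]
BINARY_OP * → 3 * 43 = 129. Stack: [129]
STORE_FAST s → s=129. Stack: []
LOAD_FAST y → push 1. Stack: [1]
LOAD_CONST → push 12. Stack: [1, 12]
BINARY_OP ^ → 1 ^ 12 = 13. Stack: [13]
LOAD_CONST → push 10. Stack: [13, 10]
BINARY_OP & → 13 & 10 = 8. Stack: [8]
STORE_FAST w → w=8. Stack: []
LOAD_CONST → push -5. Stack: [-5]
STORE_FAST x → x=-5. Stack: []
LOAD_FAST_LOAD_FAST r,y → push 43,1. Stack: [43, 1]
BINARY_OP - → 43 - 1 = 42. Stack: [42]
STORE_FAST q → q=42. Stack: []
LOAD_FAST q → push 42. Stack: [42]
RETURN_VALUE → return 42.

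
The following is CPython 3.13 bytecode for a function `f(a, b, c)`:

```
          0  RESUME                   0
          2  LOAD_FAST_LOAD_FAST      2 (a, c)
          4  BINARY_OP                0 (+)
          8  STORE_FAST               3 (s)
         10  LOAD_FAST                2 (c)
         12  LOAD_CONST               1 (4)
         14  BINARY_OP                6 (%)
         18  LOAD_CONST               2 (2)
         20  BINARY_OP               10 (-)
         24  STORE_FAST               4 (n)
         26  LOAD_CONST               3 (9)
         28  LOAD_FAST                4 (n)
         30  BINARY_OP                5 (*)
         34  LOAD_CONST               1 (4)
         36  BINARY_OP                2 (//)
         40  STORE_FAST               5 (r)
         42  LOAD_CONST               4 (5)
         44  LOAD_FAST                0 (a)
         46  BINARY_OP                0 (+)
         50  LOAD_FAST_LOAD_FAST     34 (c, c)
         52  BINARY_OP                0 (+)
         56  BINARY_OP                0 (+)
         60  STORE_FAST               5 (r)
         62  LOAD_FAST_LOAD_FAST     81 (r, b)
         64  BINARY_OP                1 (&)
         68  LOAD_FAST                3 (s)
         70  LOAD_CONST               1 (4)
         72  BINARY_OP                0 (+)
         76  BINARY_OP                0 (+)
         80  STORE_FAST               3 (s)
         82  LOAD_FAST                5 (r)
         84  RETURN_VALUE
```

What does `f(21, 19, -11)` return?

LOAD_FAST_LOAD_FAST a,c → push 21,-11. Stack: [21, -11]
BINARY_OP + → 21 + -11 = 10. Stack: [10]
STORE_FAST s → s=10. Stack: []
LOAD_FAST c → push -11. Stack: [-11]
LOAD_CONST → push 4. Stack: [-11, 4]
BINARY_OP % → -11 % 4 = 1. Stack: [1]
LOAD_CONST → push 2. Stack: [1, 2]
BINARY_OP - → 1 - 2 = -1. Stack: [-1]
STORE_FAST n → n=-1. Stack: []
LOAD_CONST → push 9. Stack: [9]
LOAD_FAST n → push -1. Stack: [9, -1]
BINARY_OP * → 9 * -1 = -9. Stack: [-9]
LOAD_CONST → push 4. Stack: [-9, 4]
BINARY_OP // → -9 // 4 = -3. Stack: [-3]
STORE_FAST r → r=-3. Stack: []
LOAD_CONST → push 5. Stack: [5]
LOAD_FAST a → push 21. Stack: [5, 21]
BINARY_OP + → 5 + 21 = 26. Stack: [26]
LOAD_FAST_LOAD_FAST c,c → push -11,-11. Stack: [26, -11, -11]
BINARY_OP + → -11 + -11 = -22. Stack: [26, -22]
BINARY_OP + → 26 + -22 = 4. Stack: [4]
STORE_FAST r → r=4. Stack: []
LOAD_FAST_LOAD_FAST r,b → push 4,19. Stack: [4, 19]
BINARY_OP & → 4 & 19 = 0. Stack: [0]
LOAD_FAST s → push 10. Stack: [0, 10]
LOAD_CONST → push 4. Stack: [0, 10, 4]
BINARY_OP + → 10 + 4 = 14. Stack: [0, 14]
BINARY_OP + → 0 + 14 = 14. Stack: [14]
STORE_FAST s → s=14. Stack: []
LOAD_FAST r → push 4. Stack: [4]
RETURN_VALUE → return 4.

4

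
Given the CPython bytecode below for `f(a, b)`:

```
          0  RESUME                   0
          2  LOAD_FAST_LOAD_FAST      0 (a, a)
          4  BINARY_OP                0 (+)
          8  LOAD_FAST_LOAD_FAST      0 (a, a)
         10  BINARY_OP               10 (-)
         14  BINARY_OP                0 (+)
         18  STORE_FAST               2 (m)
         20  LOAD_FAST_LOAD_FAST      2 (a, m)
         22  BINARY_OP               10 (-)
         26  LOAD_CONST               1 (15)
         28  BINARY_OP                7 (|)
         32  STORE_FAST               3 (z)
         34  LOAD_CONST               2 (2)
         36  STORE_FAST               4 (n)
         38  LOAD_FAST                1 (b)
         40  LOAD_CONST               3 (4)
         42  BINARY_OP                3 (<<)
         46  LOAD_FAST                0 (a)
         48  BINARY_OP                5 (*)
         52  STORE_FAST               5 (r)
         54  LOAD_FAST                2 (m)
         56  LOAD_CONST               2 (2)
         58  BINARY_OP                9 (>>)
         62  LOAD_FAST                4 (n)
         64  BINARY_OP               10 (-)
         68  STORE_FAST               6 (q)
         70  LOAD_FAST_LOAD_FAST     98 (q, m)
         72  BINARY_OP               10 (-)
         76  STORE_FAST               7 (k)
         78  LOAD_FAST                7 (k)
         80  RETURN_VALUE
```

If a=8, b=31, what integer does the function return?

-14

LOAD_FAST_LOAD_FAST a,a → push 8,8. Stack: [8, 8]
BINARY_OP + → 8 + 8 = 16. Stack: [16]
LOAD_FAST_LOAD_FAST a,a → push 8,8. Stack: [16, 8, 8]
BINARY_OP - → 8 - 8 = 0. Stack: [16, 0]
BINARY_OP + → 16 + 0 = 16. Stack: [16]
STORE_FAST m → m=16. Stack: []
LOAD_FAST_LOAD_FAST a,m → push 8,16. Stack: [8, 16]
BINARY_OP - → 8 - 16 = -8. Stack: [-8]
LOAD_CONST → push 15. Stack: [-8, 15]
BINARY_OP | → -8 | 15 = -1. Stack: [-1]
STORE_FAST z → z=-1. Stack: []
LOAD_CONST → push 2. Stack: [2]
STORE_FAST n → n=2. Stack: []
LOAD_FAST b → push 31. Stack: [31]
LOAD_CONST → push 4. Stack: [31, 4]
BINARY_OP << → 31 << 4 = 496. Stack: [496]
LOAD_FAST a → push 8. Stack: [496, 8]
BINARY_OP * → 496 * 8 = 3968. Stack: [3968]
STORE_FAST r → r=3968. Stack: []
LOAD_FAST m → push 16. Stack: [16]
LOAD_CONST → push 2. Stack: [16, 2]
BINARY_OP >> → 16 >> 2 = 4. Stack: [4]
LOAD_FAST n → push 2. Stack: [4, 2]
BINARY_OP - → 4 - 2 = 2. Stack: [2]
STORE_FAST q → q=2. Stack: []
LOAD_FAST_LOAD_FAST q,m → push 2,16. Stack: [2, 16]
BINARY_OP - → 2 - 16 = -14. Stack: [-14]
STORE_FAST k → k=-14. Stack: []
LOAD_FAST k → push -14. Stack: [-14]
RETURN_VALUE → return -14.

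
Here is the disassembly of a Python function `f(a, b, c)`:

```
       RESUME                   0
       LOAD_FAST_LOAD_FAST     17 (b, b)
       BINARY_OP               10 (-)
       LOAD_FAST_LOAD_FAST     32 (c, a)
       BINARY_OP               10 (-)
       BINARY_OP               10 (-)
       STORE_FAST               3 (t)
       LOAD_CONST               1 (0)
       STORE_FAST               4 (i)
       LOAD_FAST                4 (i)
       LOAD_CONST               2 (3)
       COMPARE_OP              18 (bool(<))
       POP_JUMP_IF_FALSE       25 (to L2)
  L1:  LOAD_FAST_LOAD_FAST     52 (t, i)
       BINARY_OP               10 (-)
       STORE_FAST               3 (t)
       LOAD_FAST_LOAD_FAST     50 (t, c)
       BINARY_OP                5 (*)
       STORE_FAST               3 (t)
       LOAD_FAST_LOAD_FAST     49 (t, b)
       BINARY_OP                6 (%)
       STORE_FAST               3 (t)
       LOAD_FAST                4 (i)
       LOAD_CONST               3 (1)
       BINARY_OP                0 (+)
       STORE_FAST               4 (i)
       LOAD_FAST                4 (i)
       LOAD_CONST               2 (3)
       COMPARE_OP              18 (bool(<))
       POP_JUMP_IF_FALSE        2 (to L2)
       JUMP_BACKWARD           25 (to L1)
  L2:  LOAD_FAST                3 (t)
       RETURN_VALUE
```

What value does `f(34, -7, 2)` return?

-4

LOAD_FAST_LOAD_FAST b,b → push -7,-7
BINARY_OP - → -7 - -7 = 0
LOAD_FAST_LOAD_FAST c,a → push 2,34
BINARY_OP - → 2 - 34 = -32
BINARY_OP - → 0 - -32 = 32
STORE_FAST t → t=32
LOAD_CONST → push 0
STORE_FAST i → i=0
LOAD_FAST i → push 0
LOAD_CONST → push 3
COMPARE_OP bool(<) → 0 vs 3 = True
POP_JUMP_IF_FALSE → pop True; no jump
LOAD_FAST_LOAD_FAST t,i → push 32,0
BINARY_OP - → 32 - 0 = 32
STORE_FAST t → t=32
LOAD_FAST_LOAD_FAST t,c → push 32,2
BINARY_OP * → 32 * 2 = 64
STORE_FAST t → t=64
LOAD_FAST_LOAD_FAST t,b → push 64,-7
BINARY_OP % → 64 % -7 = -6
STORE_FAST t → t=-6
LOAD_FAST i → push 0
LOAD_CONST → push 1
BINARY_OP + → 0 + 1 = 1
STORE_FAST i → i=1
LOAD_FAST i → push 1
LOAD_CONST → push 3
COMPARE_OP bool(<) → 1 vs 3 = True
POP_JUMP_IF_FALSE → pop True; no jump
LOAD_FAST_LOAD_FAST t,i → push -6,1
BINARY_OP - → -6 - 1 = -7
STORE_FAST t → t=-7
LOAD_FAST_LOAD_FAST t,c → push -7,2
BINARY_OP * → -7 * 2 = -14
STORE_FAST t → t=-14
LOAD_FAST_LOAD_FAST t,b → push -14,-7
BINARY_OP % → -14 % -7 = 0
STORE_FAST t → t=0
LOAD_FAST i → push 1
LOAD_CONST → push 1
BINARY_OP + → 1 + 1 = 2
STORE_FAST i → i=2
LOAD_FAST i → push 2
LOAD_CONST → push 3
COMPARE_OP bool(<) → 2 vs 3 = True
POP_JUMP_IF_FALSE → pop True; no jump
LOAD_FAST_LOAD_FAST t,i → push 0,2
BINARY_OP - → 0 - 2 = -2
STORE_FAST t → t=-2
LOAD_FAST_LOAD_FAST t,c → push -2,2
BINARY_OP * → -2 * 2 = -4
STORE_FAST t → t=-4
LOAD_FAST_LOAD_FAST t,b → push -4,-7
BINARY_OP % → -4 % -7 = -4
STORE_FAST t → t=-4
LOAD_FAST i → push 2
LOAD_CONST → push 1
BINARY_OP + → 2 + 1 = 3
STORE_FAST i → i=3
LOAD_FAST i → push 3
LOAD_CONST → push 3
COMPARE_OP bool(<) → 3 vs 3 = False
POP_JUMP_IF_FALSE → pop False; jump
LOAD_FAST t → push -4
RETURN_VALUE → return -4.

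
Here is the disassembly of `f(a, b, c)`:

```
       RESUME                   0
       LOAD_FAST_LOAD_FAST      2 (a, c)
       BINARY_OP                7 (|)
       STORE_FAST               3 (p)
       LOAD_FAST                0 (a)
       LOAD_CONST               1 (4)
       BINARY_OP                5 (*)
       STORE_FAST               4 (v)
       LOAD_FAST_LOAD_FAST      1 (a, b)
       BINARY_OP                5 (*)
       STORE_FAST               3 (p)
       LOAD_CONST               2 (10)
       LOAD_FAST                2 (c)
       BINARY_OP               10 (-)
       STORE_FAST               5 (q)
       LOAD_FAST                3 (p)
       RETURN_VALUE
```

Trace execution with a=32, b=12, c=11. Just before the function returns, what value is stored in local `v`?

LOAD_FAST_LOAD_FAST a,c → push 32,11. Stack: [32, 11]
BINARY_OP | → 32 | 11 = 43. Stack: [43]
STORE_FAST p → p=43. Stack: []
LOAD_FAST a → push 32. Stack: [32]
LOAD_CONST → push 4. Stack: [32, 4]
BINARY_OP * → 32 * 4 = 128. Stack: [128]
STORE_FAST v → v=128. Stack: []
LOAD_FAST_LOAD_FAST a,b → push 32,12. Stack: [32, 12]
BINARY_OP * → 32 * 12 = 384. Stack: [384]
STORE_FAST p → p=384. Stack: []
LOAD_CONST → push 10. Stack: [10]
LOAD_FAST c → push 11. Stack: [10, 11]
BINARY_OP - → 10 - 11 = -1. Stack: [-1]
STORE_FAST q → q=-1. Stack: []
LOAD_FAST p → push 384. Stack: [384]
RETURN_VALUE → return 384.

128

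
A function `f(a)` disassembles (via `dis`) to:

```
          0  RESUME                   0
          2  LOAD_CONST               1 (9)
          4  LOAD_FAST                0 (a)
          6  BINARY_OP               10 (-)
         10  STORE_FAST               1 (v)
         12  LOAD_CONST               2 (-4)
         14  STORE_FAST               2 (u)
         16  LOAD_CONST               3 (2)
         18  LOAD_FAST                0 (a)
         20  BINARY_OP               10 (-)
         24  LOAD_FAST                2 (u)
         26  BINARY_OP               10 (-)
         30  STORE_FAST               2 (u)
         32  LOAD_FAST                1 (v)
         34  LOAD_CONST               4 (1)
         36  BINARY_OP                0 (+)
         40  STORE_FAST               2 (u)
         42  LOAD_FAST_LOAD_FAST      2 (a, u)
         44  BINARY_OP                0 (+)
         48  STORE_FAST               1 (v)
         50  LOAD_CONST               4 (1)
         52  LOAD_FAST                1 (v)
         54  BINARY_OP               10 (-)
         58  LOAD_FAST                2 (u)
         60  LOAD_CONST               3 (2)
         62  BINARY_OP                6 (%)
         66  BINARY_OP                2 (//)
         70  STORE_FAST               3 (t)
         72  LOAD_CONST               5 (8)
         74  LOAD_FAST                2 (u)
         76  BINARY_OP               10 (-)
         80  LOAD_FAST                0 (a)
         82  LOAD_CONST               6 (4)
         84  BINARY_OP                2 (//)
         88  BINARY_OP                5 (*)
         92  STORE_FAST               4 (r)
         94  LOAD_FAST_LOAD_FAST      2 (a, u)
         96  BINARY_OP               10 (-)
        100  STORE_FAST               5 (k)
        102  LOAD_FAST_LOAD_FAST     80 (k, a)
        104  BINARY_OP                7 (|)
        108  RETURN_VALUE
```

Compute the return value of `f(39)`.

103

LOAD_CONST → push 9. Stack: [9]
LOAD_FAST a → push 39. Stack: [9, 39]
BINARY_OP - → 9 - 39 = -30. Stack: [-30]
STORE_FAST v → v=-30. Stack: []
LOAD_CONST → push -4. Stack: [-4]
STORE_FAST u → u=-4. Stack: []
LOAD_CONST → push 2. Stack: [2]
LOAD_FAST a → push 39. Stack: [2, 39]
BINARY_OP - → 2 - 39 = -37. Stack: [-37]
LOAD_FAST u → push -4. Stack: [-37, -4]
BINARY_OP - → -37 - -4 = -33. Stack: [-33]
STORE_FAST u → u=-33. Stack: []
LOAD_FAST v → push -30. Stack: [-30]
LOAD_CONST → push 1. Stack: [-30, 1]
BINARY_OP + → -30 + 1 = -29. Stack: [-29]
STORE_FAST u → u=-29. Stack: []
LOAD_FAST_LOAD_FAST a,u → push 39,-29. Stack: [39, -29]
BINARY_OP + → 39 + -29 = 10. Stack: [10]
STORE_FAST v → v=10. Stack: []
LOAD_CONST → push 1. Stack: [1]
LOAD_FAST v → push 10. Stack: [1, 10]
BINARY_OP - → 1 - 10 = -9. Stack: [-9]
LOAD_FAST u → push -29. Stack: [-9, -29]
LOAD_CONST → push 2. Stack: [-9, -29, 2]
BINARY_OP % → -29 % 2 = 1. Stack: [-9, 1]
BINARY_OP // → -9 // 1 = -9. Stack: [-9]
STORE_FAST t → t=-9. Stack: []
LOAD_CONST → push 8. Stack: [8]
LOAD_FAST u → push -29. Stack: [8, -29]
BINARY_OP - → 8 - -29 = 37. Stack: [37]
LOAD_FAST a → push 39. Stack: [37, 39]
LOAD_CONST → push 4. Stack: [37, 39, 4]
BINARY_OP // → 39 // 4 = 9. Stack: [37, 9]
BINARY_OP * → 37 * 9 = 333. Stack: [333]
STORE_FAST r → r=333. Stack: []
LOAD_FAST_LOAD_FAST a,u → push 39,-29. Stack: [39, -29]
BINARY_OP - → 39 - -29 = 68. Stack: [68]
STORE_FAST k → k=68. Stack: []
LOAD_FAST_LOAD_FAST k,a → push 68,39. Stack: [68, 39]
BINARY_OP | → 68 | 39 = 103. Stack: [103]
RETURN_VALUE → return 103.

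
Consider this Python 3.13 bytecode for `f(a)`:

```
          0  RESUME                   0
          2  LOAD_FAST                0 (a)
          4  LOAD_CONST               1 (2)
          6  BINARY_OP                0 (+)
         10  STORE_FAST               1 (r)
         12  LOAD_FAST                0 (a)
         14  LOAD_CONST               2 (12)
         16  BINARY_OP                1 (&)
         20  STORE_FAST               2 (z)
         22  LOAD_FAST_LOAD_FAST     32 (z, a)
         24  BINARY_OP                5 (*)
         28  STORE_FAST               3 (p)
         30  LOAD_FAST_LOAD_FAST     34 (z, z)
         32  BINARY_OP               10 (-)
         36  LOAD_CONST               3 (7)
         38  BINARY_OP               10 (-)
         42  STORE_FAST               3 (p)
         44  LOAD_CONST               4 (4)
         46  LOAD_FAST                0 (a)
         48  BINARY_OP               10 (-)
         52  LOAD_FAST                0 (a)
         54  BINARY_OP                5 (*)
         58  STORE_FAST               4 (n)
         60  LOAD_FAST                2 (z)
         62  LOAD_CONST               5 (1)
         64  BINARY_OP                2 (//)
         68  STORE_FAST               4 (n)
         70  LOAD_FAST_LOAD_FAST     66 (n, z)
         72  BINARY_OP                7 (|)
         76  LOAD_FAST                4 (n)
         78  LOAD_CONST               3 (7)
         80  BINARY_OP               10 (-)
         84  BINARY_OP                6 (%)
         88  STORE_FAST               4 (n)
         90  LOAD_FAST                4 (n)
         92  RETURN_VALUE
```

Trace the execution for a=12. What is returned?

2

LOAD_FAST a → push 12. Stack: [12]
LOAD_CONST → push 2. Stack: [12, 2]
BINARY_OP + → 12 + 2 = 14. Stack: [14]
STORE_FAST r → r=14. Stack: []
LOAD_FAST a → push 12. Stack: [12]
LOAD_CONST → push 12. Stack: [12, 12]
BINARY_OP & → 12 & 12 = 12. Stack: [12]
STORE_FAST z → z=12. Stack: []
LOAD_FAST_LOAD_FAST z,a → push 12,12. Stack: [12, 12]
BINARY_OP * → 12 * 12 = 144. Stack: [144]
STORE_FAST p → p=144. Stack: []
LOAD_FAST_LOAD_FAST z,z → push 12,12. Stack: [12, 12]
BINARY_OP - → 12 - 12 = 0. Stack: [0]
LOAD_CONST → push 7. Stack: [0, 7]
BINARY_OP - → 0 - 7 = -7. Stack: [-7]
STORE_FAST p → p=-7. Stack: []
LOAD_CONST → push 4. Stack: [4]
LOAD_FAST a → push 12. Stack: [4, 12]
BINARY_OP - → 4 - 12 = -8. Stack: [-8]
LOAD_FAST a → push 12. Stack: [-8, 12]
BINARY_OP * → -8 * 12 = -96. Stack: [-96]
STORE_FAST n → n=-96. Stack: []
LOAD_FAST z → push 12. Stack: [12]
LOAD_CONST → push 1. Stack: [12, 1]
BINARY_OP // → 12 // 1 = 12. Stack: [12]
STORE_FAST n → n=12. Stack: []
LOAD_FAST_LOAD_FAST n,z → push 12,12. Stack: [12, 12]
BINARY_OP | → 12 | 12 = 12. Stack: [12]
LOAD_FAST n → push 12. Stack: [12, 12]
LOAD_CONST → push 7. Stack: [12, 12, 7]
BINARY_OP - → 12 - 7 = 5. Stack: [12, 5]
BINARY_OP % → 12 % 5 = 2. Stack: [2]
STORE_FAST n → n=2. Stack: []
LOAD_FAST n → push 2. Stack: [2]
RETURN_VALUE → return 2.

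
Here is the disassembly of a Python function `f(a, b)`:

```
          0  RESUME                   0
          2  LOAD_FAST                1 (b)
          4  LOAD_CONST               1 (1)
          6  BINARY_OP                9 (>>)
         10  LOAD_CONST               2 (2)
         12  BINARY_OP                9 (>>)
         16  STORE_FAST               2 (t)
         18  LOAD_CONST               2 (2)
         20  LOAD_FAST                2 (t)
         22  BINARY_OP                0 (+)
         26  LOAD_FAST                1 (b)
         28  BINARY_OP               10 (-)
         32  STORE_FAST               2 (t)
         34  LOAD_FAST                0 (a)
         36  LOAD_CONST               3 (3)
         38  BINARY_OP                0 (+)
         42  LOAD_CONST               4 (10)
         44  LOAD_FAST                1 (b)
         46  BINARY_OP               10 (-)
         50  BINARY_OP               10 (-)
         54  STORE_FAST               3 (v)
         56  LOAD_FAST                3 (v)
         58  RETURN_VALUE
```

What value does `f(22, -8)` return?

LOAD_FAST b → push -8. Stack: [-8]
LOAD_CONST → push 1. Stack: [-8, 1]
BINARY_OP >> → -8 >> 1 = -4. Stack: [-4]
LOAD_CONST → push 2. Stack: [-4, 2]
BINARY_OP >> → -4 >> 2 = -1. Stack: [-1]
STORE_FAST t → t=-1. Stack: []
LOAD_CONST → push 2. Stack: [2]
LOAD_FAST t → push -1. Stack: [2, -1]
BINARY_OP + → 2 + -1 = 1. Stack: [1]
LOAD_FAST b → push -8. Stack: [1, -8]
BINARY_OP - → 1 - -8 = 9. Stack: [9]
STORE_FAST t → t=9. Stack: []
LOAD_FAST a → push 22. Stack: [22]
LOAD_CONST → push 3. Stack: [22, 3]
BINARY_OP + → 22 + 3 = 25. Stack: [25]
LOAD_CONST → push 10. Stack: [25, 10]
LOAD_FAST b → push -8. Stack: [25, 10, -8]
BINARY_OP - → 10 - -8 = 18. Stack: [25, 18]
BINARY_OP - → 25 - 18 = 7. Stack: [7]
STORE_FAST v → v=7. Stack: []
LOAD_FAST v → push 7. Stack: [7]
RETURN_VALUE → return 7.

7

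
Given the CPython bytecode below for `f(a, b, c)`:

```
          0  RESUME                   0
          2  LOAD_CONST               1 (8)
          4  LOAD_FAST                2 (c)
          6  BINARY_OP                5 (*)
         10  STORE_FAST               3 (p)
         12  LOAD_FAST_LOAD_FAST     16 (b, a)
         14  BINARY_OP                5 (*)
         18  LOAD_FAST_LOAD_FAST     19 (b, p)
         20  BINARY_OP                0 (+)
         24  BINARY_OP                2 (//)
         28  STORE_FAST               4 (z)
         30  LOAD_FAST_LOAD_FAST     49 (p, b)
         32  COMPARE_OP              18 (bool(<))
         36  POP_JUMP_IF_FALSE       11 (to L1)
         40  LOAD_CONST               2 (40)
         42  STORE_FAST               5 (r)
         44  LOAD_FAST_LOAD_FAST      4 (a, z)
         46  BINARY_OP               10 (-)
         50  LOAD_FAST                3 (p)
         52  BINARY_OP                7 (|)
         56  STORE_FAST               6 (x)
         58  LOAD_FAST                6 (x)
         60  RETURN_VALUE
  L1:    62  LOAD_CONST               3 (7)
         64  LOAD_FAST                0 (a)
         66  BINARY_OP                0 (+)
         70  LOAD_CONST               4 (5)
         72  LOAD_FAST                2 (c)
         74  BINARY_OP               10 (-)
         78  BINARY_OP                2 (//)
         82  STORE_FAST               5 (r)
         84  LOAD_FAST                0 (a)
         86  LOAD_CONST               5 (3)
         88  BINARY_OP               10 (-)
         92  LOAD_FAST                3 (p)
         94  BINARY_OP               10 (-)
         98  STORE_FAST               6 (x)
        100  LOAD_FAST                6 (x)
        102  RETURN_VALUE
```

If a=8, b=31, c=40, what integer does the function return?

LOAD_CONST → push 8. Stack: [8]
LOAD_FAST c → push 40. Stack: [8, 40]
BINARY_OP * → 8 * 40 = 320. Stack: [320]
STORE_FAST p → p=320. Stack: []
LOAD_FAST_LOAD_FAST b,a → push 31,8. Stack: [31, 8]
BINARY_OP * → 31 * 8 = 248. Stack: [248]
LOAD_FAST_LOAD_FAST b,p → push 31,320. Stack: [248, 31, 320]
BINARY_OP + → 31 + 320 = 351. Stack: [248, 351]
BINARY_OP // → 248 // 351 = 0. Stack: [0]
STORE_FAST z → z=0. Stack: []
LOAD_FAST_LOAD_FAST p,b → push 320,31. Stack: [320, 31]
COMPARE_OP bool(<) → 320 vs 31 = False. Stack: [False]
POP_JUMP_IF_FALSE → pop False; jump. Stack: []
LOAD_CONST → push 7. Stack: [7]
LOAD_FAST a → push 8. Stack: [7, 8]
BINARY_OP + → 7 + 8 = 15. Stack: [15]
LOAD_CONST → push 5. Stack: [15, 5]
LOAD_FAST c → push 40. Stack: [15, 5, 40]
BINARY_OP - → 5 - 40 = -35. Stack: [15, -35]
BINARY_OP // → 15 // -35 = -1. Stack: [-1]
STORE_FAST r → r=-1. Stack: []
LOAD_FAST a → push 8. Stack: [8]
LOAD_CONST → push 3. Stack: [8, 3]
BINARY_OP - → 8 - 3 = 5. Stack: [5]
LOAD_FAST p → push 320. Stack: [5, 320]
BINARY_OP - → 5 - 320 = -315. Stack: [-315]
STORE_FAST x → x=-315. Stack: []
LOAD_FAST x → push -315. Stack: [-315]
RETURN_VALUE → return -315.

-315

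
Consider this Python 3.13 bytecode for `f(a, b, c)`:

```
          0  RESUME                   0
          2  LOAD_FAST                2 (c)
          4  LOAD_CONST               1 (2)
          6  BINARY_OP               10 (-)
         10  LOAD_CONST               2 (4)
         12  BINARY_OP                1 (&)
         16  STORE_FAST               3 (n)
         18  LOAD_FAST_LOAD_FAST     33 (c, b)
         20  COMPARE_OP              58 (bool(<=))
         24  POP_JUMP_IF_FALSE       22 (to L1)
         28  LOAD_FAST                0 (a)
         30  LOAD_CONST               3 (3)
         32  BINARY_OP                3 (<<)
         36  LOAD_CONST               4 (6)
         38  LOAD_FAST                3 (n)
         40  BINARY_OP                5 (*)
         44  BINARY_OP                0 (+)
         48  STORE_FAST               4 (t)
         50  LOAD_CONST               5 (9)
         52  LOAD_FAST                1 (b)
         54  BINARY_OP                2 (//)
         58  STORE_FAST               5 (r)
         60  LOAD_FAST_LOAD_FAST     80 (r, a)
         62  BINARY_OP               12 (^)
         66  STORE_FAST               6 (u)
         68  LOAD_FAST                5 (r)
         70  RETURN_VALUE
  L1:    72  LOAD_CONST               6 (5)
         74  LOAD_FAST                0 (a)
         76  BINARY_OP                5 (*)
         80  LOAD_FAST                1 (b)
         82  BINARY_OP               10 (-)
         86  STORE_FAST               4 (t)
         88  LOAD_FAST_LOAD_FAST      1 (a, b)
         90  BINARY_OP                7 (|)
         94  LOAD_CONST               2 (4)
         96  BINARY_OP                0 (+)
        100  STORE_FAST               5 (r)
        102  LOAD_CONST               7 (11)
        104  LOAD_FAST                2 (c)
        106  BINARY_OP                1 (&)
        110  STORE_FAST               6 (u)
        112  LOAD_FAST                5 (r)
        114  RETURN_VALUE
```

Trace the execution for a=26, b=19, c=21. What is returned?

31

LOAD_FAST c → push 21. Stack: [21]
LOAD_CONST → push 2. Stack: [21, 2]
BINARY_OP - → 21 - 2 = 19. Stack: [19]
LOAD_CONST → push 4. Stack: [19, 4]
BINARY_OP & → 19 & 4 = 0. Stack: [0]
STORE_FAST n → n=0. Stack: []
LOAD_FAST_LOAD_FAST c,b → push 21,19. Stack: [21, 19]
COMPARE_OP bool(<=) → 21 vs 19 = False. Stack: [False]
POP_JUMP_IF_FALSE → pop False; jump. Stack: []
LOAD_CONST → push 5. Stack: [5]
LOAD_FAST a → push 26. Stack: [5, 26]
BINARY_OP * → 5 * 26 = 130. Stack: [130]
LOAD_FAST b → push 19. Stack: [130, 19]
BINARY_OP - → 130 - 19 = 111. Stack: [111]
STORE_FAST t → t=111. Stack: []
LOAD_FAST_LOAD_FAST a,b → push 26,19. Stack: [26, 19]
BINARY_OP | → 26 | 19 = 27. Stack: [27]
LOAD_CONST → push 4. Stack: [27, 4]
BINARY_OP + → 27 + 4 = 31. Stack: [31]
STORE_FAST r → r=31. Stack: []
LOAD_CONST → push 11. Stack: [11]
LOAD_FAST c → push 21. Stack: [11, 21]
BINARY_OP & → 11 & 21 = 1. Stack: [1]
STORE_FAST u → u=1. Stack: []
LOAD_FAST r → push 31. Stack: [31]
RETURN_VALUE → return 31.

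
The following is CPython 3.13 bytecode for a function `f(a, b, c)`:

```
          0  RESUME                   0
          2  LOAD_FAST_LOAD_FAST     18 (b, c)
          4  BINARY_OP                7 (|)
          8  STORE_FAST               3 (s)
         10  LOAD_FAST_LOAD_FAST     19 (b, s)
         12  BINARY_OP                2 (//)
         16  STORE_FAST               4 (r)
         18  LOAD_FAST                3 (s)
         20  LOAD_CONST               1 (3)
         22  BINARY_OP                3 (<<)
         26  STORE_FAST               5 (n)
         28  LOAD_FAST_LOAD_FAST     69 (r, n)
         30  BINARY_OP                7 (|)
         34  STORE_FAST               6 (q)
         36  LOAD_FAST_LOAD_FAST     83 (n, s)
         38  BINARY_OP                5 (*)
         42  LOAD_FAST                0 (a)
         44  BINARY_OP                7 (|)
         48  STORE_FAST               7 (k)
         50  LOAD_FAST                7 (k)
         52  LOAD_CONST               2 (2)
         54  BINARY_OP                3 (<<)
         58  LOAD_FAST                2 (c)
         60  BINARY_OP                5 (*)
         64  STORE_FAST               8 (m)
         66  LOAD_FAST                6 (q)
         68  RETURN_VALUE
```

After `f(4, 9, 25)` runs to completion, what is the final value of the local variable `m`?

500400

LOAD_FAST_LOAD_FAST b,c → push 9,25. Stack: [9, 25]
BINARY_OP | → 9 | 25 = 25. Stack: [25]
STORE_FAST s → s=25. Stack: []
LOAD_FAST_LOAD_FAST b,s → push 9,25. Stack: [9, 25]
BINARY_OP // → 9 // 25 = 0. Stack: [0]
STORE_FAST r → r=0. Stack: []
LOAD_FAST s → push 25. Stack: [25]
LOAD_CONST → push 3. Stack: [25, 3]
BINARY_OP << → 25 << 3 = 200. Stack: [200]
STORE_FAST n → n=200. Stack: []
LOAD_FAST_LOAD_FAST r,n → push 0,200. Stack: [0, 200]
BINARY_OP | → 0 | 200 = 200. Stack: [200]
STORE_FAST q → q=200. Stack: []
LOAD_FAST_LOAD_FAST n,s → push 200,25. Stack: [200, 25]
BINARY_OP * → 200 * 25 = 5000. Stack: [5000]
LOAD_FAST a → push 4. Stack: [5000, 4]
BINARY_OP | → 5000 | 4 = 5004. Stack: [5004]
STORE_FAST k → k=5004. Stack: []
LOAD_FAST k → push 5004. Stack: [5004]
LOAD_CONST → push 2. Stack: [5004, 2]
BINARY_OP << → 5004 << 2 = 20016. Stack: [20016]
LOAD_FAST c → push 25. Stack: [20016, 25]
BINARY_OP * → 20016 * 25 = 500400. Stack: [500400]
STORE_FAST m → m=500400. Stack: []
LOAD_FAST q → push 200. Stack: [200]
RETURN_VALUE → return 200.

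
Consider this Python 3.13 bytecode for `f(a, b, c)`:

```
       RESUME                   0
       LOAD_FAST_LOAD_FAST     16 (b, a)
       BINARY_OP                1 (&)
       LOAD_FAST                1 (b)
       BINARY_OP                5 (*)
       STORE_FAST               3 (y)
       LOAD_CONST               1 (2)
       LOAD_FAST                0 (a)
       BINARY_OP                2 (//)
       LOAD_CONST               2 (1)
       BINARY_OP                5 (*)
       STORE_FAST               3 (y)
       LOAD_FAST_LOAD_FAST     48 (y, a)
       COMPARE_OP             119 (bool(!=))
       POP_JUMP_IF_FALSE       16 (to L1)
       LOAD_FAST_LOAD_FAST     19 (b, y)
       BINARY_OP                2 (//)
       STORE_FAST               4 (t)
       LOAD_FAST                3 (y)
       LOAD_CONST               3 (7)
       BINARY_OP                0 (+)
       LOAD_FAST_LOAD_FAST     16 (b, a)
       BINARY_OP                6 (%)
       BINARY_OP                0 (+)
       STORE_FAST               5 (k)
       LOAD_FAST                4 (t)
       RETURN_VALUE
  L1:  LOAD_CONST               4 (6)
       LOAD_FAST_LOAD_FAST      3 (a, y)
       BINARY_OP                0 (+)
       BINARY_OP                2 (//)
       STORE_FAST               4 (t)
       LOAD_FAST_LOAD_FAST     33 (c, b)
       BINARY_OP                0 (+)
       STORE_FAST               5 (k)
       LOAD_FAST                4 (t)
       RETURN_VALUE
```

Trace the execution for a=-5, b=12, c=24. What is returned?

-12

LOAD_FAST_LOAD_FAST b,a → push 12,-5. Stack: [12, -5]
BINARY_OP & → 12 & -5 = 8. Stack: [8]
LOAD_FAST b → push 12. Stack: [8, 12]
BINARY_OP * → 8 * 12 = 96. Stack: [96]
STORE_FAST y → y=96. Stack: []
LOAD_CONST → push 2. Stack: [2]
LOAD_FAST a → push -5. Stack: [2, -5]
BINARY_OP // → 2 // -5 = -1. Stack: [-1]
LOAD_CONST → push 1. Stack: [-1, 1]
BINARY_OP * → -1 * 1 = -1. Stack: [-1]
STORE_FAST y → y=-1. Stack: []
LOAD_FAST_LOAD_FAST y,a → push -1,-5. Stack: [-1, -5]
COMPARE_OP bool(!=) → -1 vs -5 = True. Stack: [True]
POP_JUMP_IF_FALSE → pop True; no jump. Stack: []
LOAD_FAST_LOAD_FAST b,y → push 12,-1. Stack: [12, -1]
BINARY_OP // → 12 // -1 = -12. Stack: [-12]
STORE_FAST t → t=-12. Stack: []
LOAD_FAST y → push -1. Stack: [-1]
LOAD_CONST → push 7. Stack: [-1, 7]
BINARY_OP + → -1 + 7 = 6. Stack: [6]
LOAD_FAST_LOAD_FAST b,a → push 12,-5. Stack: [6, 12, -5]
BINARY_OP % → 12 % -5 = -3. Stack: [6, -3]
BINARY_OP + → 6 + -3 = 3. Stack: [3]
STORE_FAST k → k=3. Stack: []
LOAD_FAST t → push -12. Stack: [-12]
RETURN_VALUE → return -12.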